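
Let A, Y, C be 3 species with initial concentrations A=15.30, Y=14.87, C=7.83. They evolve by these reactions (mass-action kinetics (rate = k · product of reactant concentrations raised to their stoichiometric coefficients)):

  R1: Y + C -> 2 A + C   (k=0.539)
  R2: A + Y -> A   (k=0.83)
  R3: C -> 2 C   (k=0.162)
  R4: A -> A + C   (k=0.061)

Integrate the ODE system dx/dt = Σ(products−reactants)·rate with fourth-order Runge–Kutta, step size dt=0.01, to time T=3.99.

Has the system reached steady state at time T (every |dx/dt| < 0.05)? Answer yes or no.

RK4 with dt=0.01: 399 steps to T=3.99. Trajectory (selected grid times):
t=0.00: A=15.30 Y=14.87 C=7.83
t=0.44: A=21.78 Y=0.00 C=8.99
t=0.89: A=21.78 Y=0.00 C=10.29
t=1.33: A=21.78 Y=0.00 C=11.66
t=1.77: A=21.78 Y=0.00 C=13.13
t=2.22: A=21.78 Y=0.00 C=14.74
t=2.66: A=21.78 Y=0.00 C=16.44
t=3.10: A=21.78 Y=0.00 C=18.26
t=3.55: A=21.78 Y=0.00 C=20.26
t=3.99: A=21.78 Y=0.00 C=22.36
Rates at T: R1=0.0000, R2=0.0000, R3=3.6224, R4=1.3286
dx/dt at T (Σ net stoichiometry × rate): A=+0.0000, Y=-0.0000, C=+4.9510
Largest |dx/dt| is |+4.9510| (C) ≥ 0.05 → not steady.

Steady state at T: no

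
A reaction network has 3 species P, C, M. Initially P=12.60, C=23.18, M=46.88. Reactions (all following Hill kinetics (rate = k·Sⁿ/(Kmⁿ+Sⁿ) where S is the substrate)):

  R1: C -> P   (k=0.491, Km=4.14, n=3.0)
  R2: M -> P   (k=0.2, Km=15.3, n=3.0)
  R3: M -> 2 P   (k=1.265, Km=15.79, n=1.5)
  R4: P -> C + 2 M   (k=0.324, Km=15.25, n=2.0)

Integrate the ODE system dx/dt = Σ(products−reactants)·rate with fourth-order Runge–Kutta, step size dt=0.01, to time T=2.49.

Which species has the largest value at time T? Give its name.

Dominant species at T: M

RK4 with dt=0.01: 249 steps to T=2.49. Trajectory (selected grid times):
t=0.00: P=12.60 C=23.18 M=46.88
t=0.28: P=13.34 C=23.08 M=46.61
t=0.55: P=14.06 C=22.99 M=46.35
t=0.83: P=14.80 C=22.89 M=46.08
t=1.11: P=15.53 C=22.80 M=45.82
t=1.38: P=16.24 C=22.72 M=45.58
t=1.66: P=16.97 C=22.63 M=45.33
t=1.94: P=17.70 C=22.54 M=45.09
t=2.21: P=18.39 C=22.46 M=44.85
t=2.49: P=19.12 C=22.38 M=44.61
At T=2.49: P=19.12 C=22.38 M=44.61; the largest is M.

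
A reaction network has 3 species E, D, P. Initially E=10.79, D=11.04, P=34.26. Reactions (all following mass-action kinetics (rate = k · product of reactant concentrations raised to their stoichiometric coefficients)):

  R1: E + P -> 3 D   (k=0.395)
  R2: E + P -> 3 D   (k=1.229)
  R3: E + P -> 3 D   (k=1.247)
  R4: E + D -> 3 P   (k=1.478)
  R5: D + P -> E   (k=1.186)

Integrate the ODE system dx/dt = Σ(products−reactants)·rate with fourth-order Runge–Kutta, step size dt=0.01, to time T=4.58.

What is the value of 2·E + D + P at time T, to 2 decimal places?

Value at T = 66.88

Check how each reaction changes W = 2·E + D + P (weight of products minus weight of reactants):
R1: E + P -> 3 D: (1·3) − (2·1 + 1·1) = 3 − 3 = 0
R2: E + P -> 3 D: (1·3) − (2·1 + 1·1) = 3 − 3 = 0
R3: E + P -> 3 D: (1·3) − (2·1 + 1·1) = 3 − 3 = 0
R4: E + D -> 3 P: (1·3) − (2·1 + 1·1) = 3 − 3 = 0
R5: D + P -> E: (2·1) − (1·1 + 1·1) = 2 − 2 = 0
Every reaction leaves W unchanged, so W is conserved and no simulation is needed: W(T) = W(0) = 2·10.79 + 11.04 + 34.26 = 66.88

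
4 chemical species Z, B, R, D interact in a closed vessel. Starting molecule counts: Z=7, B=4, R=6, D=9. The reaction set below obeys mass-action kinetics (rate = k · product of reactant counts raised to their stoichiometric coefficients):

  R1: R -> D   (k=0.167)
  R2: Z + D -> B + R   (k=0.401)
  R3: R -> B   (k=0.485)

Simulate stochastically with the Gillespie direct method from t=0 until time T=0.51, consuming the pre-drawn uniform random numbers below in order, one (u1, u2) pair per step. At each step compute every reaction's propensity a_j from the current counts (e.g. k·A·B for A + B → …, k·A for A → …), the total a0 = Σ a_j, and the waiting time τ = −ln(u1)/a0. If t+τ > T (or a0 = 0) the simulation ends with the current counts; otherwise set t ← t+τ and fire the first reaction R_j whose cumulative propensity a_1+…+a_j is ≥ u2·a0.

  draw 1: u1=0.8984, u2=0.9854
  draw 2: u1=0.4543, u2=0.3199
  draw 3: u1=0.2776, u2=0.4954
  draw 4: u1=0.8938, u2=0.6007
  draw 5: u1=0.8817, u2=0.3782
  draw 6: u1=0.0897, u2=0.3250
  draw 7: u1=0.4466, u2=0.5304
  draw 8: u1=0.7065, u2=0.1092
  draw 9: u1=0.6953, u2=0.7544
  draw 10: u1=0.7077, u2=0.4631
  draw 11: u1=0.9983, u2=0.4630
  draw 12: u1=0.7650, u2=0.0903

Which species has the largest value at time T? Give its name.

Dominant species at T: B

t=0.000: Z=7 B=4 R=6 D=9
Draw 1: a1=1.002, a2=25.263, a3=2.910, a0=29.175; τ=−ln(0.8984)/29.175=0.004 → t=0.004; u2·a0=0.9854·29.175=28.749; a1+a2=26.265 < 28.749 ≤ a1+…+a3=29.175 → R3 fires; Z=7 B=5 R=5 D=9
Draw 2: a1=0.835, a2=25.263, a3=2.425, a0=28.523; τ=−ln(0.4543)/28.523=0.028 → t=0.031; u2·a0=0.3199·28.523=9.125; a1=0.835 < 9.125 ≤ a1+a2=26.098 → R2 fires; Z=6 B=6 R=6 D=8
Draw 3: a1=1.002, a2=19.248, a3=2.910, a0=23.160; τ=−ln(0.2776)/23.160=0.055 → t=0.087; u2·a0=0.4954·23.160=11.473; a1=1.002 < 11.473 ≤ a1+a2=20.250 → R2 fires; Z=5 B=7 R=7 D=7
Draw 4: a1=1.169, a2=14.035, a3=3.395, a0=18.599; τ=−ln(0.8938)/18.599=0.006 → t=0.093; u2·a0=0.6007·18.599=11.172; a1=1.169 < 11.172 ≤ a1+a2=15.204 → R2 fires; Z=4 B=8 R=8 D=6
Draw 5: a1=1.336, a2=9.624, a3=3.880, a0=14.840; τ=−ln(0.8817)/14.840=0.008 → t=0.101; u2·a0=0.3782·14.840=5.612; a1=1.336 < 5.612 ≤ a1+a2=10.960 → R2 fires; Z=3 B=9 R=9 D=5
Draw 6: a1=1.503, a2=6.015, a3=4.365, a0=11.883; τ=−ln(0.0897)/11.883=0.203 → t=0.304; u2·a0=0.3250·11.883=3.862; a1=1.503 < 3.862 ≤ a1+a2=7.518 → R2 fires; Z=2 B=10 R=10 D=4
Draw 7: a1=1.670, a2=3.208, a3=4.850, a0=9.728; τ=−ln(0.4466)/9.728=0.083 → t=0.387; u2·a0=0.5304·9.728=5.160; a1+a2=4.878 < 5.160 ≤ a1+…+a3=9.728 → R3 fires; Z=2 B=11 R=9 D=4
Draw 8: a1=1.503, a2=3.208, a3=4.365, a0=9.076; τ=−ln(0.7065)/9.076=0.038 → t=0.425; u2·a0=0.1092·9.076=0.991 ≤ a1=1.503 → R1 fires; Z=2 B=11 R=8 D=5
Draw 9: a1=1.336, a2=4.010, a3=3.880, a0=9.226; τ=−ln(0.6953)/9.226=0.039 → t=0.465; u2·a0=0.7544·9.226=6.960; a1+a2=5.346 < 6.960 ≤ a1+…+a3=9.226 → R3 fires; Z=2 B=12 R=7 D=5
Draw 10: a1=1.169, a2=4.010, a3=3.395, a0=8.574; τ=−ln(0.7077)/8.574=0.040 → t=0.505; u2·a0=0.4631·8.574=3.971; a1=1.169 < 3.971 ≤ a1+a2=5.179 → R2 fires; Z=1 B=13 R=8 D=4
Draw 11: a1=1.336, a2=1.604, a3=3.880, a0=6.820; τ=−ln(0.9983)/6.820=0.000 → t=0.505; u2·a0=0.4630·6.820=3.158; a1+a2=2.940 < 3.158 ≤ a1+…+a3=6.820 → R3 fires; Z=1 B=14 R=7 D=4
Draw 12: a1=1.169, a2=1.604, a3=3.395, a0=6.168; τ=−ln(0.7650)/6.168=0.043 → t=0.549 > T=0.51: stop.
At T=0.51: Z=1 B=14 R=7 D=4; the largest is B.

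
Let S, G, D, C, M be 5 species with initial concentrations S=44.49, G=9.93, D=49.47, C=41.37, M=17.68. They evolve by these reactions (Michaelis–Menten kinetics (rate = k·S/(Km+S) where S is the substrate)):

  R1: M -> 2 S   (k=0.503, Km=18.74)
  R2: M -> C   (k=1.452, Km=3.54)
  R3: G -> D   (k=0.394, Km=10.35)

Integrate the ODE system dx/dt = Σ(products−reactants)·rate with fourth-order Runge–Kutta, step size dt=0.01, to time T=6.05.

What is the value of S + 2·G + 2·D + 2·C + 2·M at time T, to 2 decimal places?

Check how each reaction changes W = S + 2·G + 2·D + 2·C + 2·M (weight of products minus weight of reactants):
R1: M -> 2 S: (1·2) − (2·1) = 2 − 2 = 0
R2: M -> C: (2·1) − (2·1) = 2 − 2 = 0
R3: G -> D: (2·1) − (2·1) = 2 − 2 = 0
Every reaction leaves W unchanged, so W is conserved and no simulation is needed: W(T) = W(0) = 44.49 + 2·9.93 + 2·49.47 + 2·41.37 + 2·17.68 = 281.39

Value at T = 281.39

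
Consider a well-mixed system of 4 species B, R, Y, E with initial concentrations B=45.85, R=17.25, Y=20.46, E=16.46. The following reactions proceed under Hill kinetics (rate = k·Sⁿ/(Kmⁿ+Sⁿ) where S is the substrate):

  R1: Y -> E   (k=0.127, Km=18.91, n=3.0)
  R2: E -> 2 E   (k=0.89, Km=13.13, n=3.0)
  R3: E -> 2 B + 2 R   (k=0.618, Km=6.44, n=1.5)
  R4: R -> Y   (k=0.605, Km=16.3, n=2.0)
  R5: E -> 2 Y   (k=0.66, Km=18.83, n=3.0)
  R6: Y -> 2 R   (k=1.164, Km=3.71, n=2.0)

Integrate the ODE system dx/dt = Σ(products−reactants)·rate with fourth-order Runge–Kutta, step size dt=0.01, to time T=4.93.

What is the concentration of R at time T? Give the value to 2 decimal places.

RK4 with dt=0.01: 493 steps to T=4.93. Trajectory (selected grid times):
t=0.00: B=45.85 R=17.25 Y=20.46 E=16.46
t=0.55: B=46.40 R=18.85 Y=20.27 E=16.41
t=1.10: B=46.94 R=20.44 Y=20.10 E=16.35
t=1.64: B=47.48 R=21.98 Y=19.94 E=16.30
t=2.19: B=48.02 R=23.55 Y=19.79 E=16.24
t=2.74: B=48.56 R=25.10 Y=19.65 E=16.18
t=3.29: B=49.11 R=26.64 Y=19.51 E=16.13
t=3.83: B=49.64 R=28.14 Y=19.39 E=16.07
t=4.38: B=50.18 R=29.67 Y=19.26 E=16.01
t=4.93: B=50.72 R=31.18 Y=19.14 E=15.95
Read off R at T=4.93: 31.18

R at T = 31.18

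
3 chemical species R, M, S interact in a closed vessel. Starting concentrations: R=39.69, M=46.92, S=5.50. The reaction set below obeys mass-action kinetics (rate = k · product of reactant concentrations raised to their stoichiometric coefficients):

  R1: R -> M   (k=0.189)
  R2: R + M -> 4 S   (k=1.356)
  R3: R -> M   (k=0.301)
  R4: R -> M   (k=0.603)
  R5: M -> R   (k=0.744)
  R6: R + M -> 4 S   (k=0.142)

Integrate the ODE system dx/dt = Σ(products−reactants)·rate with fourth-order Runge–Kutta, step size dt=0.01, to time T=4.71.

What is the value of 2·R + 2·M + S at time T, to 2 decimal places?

Value at T = 178.72

Check how each reaction changes W = 2·R + 2·M + S (weight of products minus weight of reactants):
R1: R -> M: (2·1) − (2·1) = 2 − 2 = 0
R2: R + M -> 4 S: (1·4) − (2·1 + 2·1) = 4 − 4 = 0
R3: R -> M: (2·1) − (2·1) = 2 − 2 = 0
R4: R -> M: (2·1) − (2·1) = 2 − 2 = 0
R5: M -> R: (2·1) − (2·1) = 2 − 2 = 0
R6: R + M -> 4 S: (1·4) − (2·1 + 2·1) = 4 − 4 = 0
Every reaction leaves W unchanged, so W is conserved and no simulation is needed: W(T) = W(0) = 2·39.69 + 2·46.92 + 5.50 = 178.72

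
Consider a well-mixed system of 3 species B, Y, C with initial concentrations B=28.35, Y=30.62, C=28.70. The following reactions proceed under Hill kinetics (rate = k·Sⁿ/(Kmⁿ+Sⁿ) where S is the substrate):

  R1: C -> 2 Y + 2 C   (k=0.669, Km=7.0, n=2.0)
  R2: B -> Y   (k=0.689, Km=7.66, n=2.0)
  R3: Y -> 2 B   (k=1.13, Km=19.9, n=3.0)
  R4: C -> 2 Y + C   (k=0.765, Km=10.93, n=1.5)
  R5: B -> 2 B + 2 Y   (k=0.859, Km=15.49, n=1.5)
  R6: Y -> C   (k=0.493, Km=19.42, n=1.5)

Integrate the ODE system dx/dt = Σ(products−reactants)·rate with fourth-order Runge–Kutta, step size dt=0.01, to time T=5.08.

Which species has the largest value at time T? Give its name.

RK4 with dt=0.01: 508 steps to T=5.08. Trajectory (selected grid times):
t=0.00: B=28.35 Y=30.62 C=28.70
t=0.56: B=29.35 Y=32.38 C=29.24
t=1.13: B=30.39 Y=34.17 C=29.80
t=1.69: B=31.46 Y=35.93 C=30.35
t=2.26: B=32.56 Y=37.72 C=30.91
t=2.82: B=33.67 Y=39.48 C=31.47
t=3.39: B=34.83 Y=41.27 C=32.05
t=3.95: B=35.98 Y=43.03 C=32.61
t=4.52: B=37.16 Y=44.83 C=33.20
t=5.08: B=38.34 Y=46.60 C=33.77
At T=5.08: B=38.34 Y=46.60 C=33.77; the largest is Y.

Dominant species at T: Y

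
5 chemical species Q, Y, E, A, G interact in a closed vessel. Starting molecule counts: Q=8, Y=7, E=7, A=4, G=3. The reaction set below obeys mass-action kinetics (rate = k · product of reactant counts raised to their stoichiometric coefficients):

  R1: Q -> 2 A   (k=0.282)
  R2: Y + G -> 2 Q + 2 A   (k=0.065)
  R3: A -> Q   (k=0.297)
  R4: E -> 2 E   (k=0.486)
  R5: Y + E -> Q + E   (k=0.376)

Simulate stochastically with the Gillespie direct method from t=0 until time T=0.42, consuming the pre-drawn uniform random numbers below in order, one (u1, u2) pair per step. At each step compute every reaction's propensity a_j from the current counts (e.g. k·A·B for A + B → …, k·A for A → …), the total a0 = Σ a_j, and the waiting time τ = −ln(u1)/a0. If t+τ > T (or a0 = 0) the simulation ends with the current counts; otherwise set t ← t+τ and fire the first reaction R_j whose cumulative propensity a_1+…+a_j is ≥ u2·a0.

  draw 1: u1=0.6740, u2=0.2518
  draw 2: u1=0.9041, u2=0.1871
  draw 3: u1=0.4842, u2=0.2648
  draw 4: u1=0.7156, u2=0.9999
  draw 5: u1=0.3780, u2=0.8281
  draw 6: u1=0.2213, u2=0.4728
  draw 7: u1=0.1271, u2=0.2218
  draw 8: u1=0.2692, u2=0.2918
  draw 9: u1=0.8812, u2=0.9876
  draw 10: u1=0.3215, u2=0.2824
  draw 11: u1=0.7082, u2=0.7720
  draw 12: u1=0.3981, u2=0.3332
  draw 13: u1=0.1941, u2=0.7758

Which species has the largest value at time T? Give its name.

t=0.000: Q=8 Y=7 E=7 A=4 G=3
Draw 1: a1=2.256, a2=1.365, a3=1.188, a4=3.402, a5=18.424, a0=26.635; τ=−ln(0.6740)/26.635=0.015 → t=0.015; u2·a0=0.2518·26.635=6.707; a1+…+a3=4.809 < 6.707 ≤ a1+…+a4=8.211 → R4 fires; Q=8 Y=7 E=8 A=4 G=3
Draw 2: a1=2.256, a2=1.365, a3=1.188, a4=3.888, a5=21.056, a0=29.753; τ=−ln(0.9041)/29.753=0.003 → t=0.018; u2·a0=0.1871·29.753=5.567; a1+…+a3=4.809 < 5.567 ≤ a1+…+a4=8.697 → R4 fires; Q=8 Y=7 E=9 A=4 G=3
Draw 3: a1=2.256, a2=1.365, a3=1.188, a4=4.374, a5=23.688, a0=32.871; τ=−ln(0.4842)/32.871=0.022 → t=0.040; u2·a0=0.2648·32.871=8.704; a1+…+a3=4.809 < 8.704 ≤ a1+…+a4=9.183 → R4 fires; Q=8 Y=7 E=10 A=4 G=3
Draw 4: a1=2.256, a2=1.365, a3=1.188, a4=4.860, a5=26.320, a0=35.989; τ=−ln(0.7156)/35.989=0.009 → t=0.050; u2·a0=0.9999·35.989=35.985; a1+…+a4=9.669 < 35.985 ≤ a1+…+a5=35.989 → R5 fires; Q=9 Y=6 E=10 A=4 G=3
Draw 5: a1=2.538, a2=1.170, a3=1.188, a4=4.860, a5=22.560, a0=32.316; τ=−ln(0.3780)/32.316=0.030 → t=0.080; u2·a0=0.8281·32.316=26.761; a1+…+a4=9.756 < 26.761 ≤ a1+…+a5=32.316 → R5 fires; Q=10 Y=5 E=10 A=4 G=3
Draw 6: a1=2.820, a2=0.975, a3=1.188, a4=4.860, a5=18.800, a0=28.643; τ=−ln(0.2213)/28.643=0.053 → t=0.132; u2·a0=0.4728·28.643=13.542; a1+…+a4=9.843 < 13.542 ≤ a1+…+a5=28.643 → R5 fires; Q=11 Y=4 E=10 A=4 G=3
Draw 7: a1=3.102, a2=0.780, a3=1.188, a4=4.860, a5=15.040, a0=24.970; τ=−ln(0.1271)/24.970=0.083 → t=0.215; u2·a0=0.2218·24.970=5.538; a1+…+a3=5.070 < 5.538 ≤ a1+…+a4=9.930 → R4 fires; Q=11 Y=4 E=11 A=4 G=3
Draw 8: a1=3.102, a2=0.780, a3=1.188, a4=5.346, a5=16.544, a0=26.960; τ=−ln(0.2692)/26.960=0.049 → t=0.264; u2·a0=0.2918·26.960=7.867; a1+…+a3=5.070 < 7.867 ≤ a1+…+a4=10.416 → R4 fires; Q=11 Y=4 E=12 A=4 G=3
Draw 9: a1=3.102, a2=0.780, a3=1.188, a4=5.832, a5=18.048, a0=28.950; τ=−ln(0.8812)/28.950=0.004 → t=0.268; u2·a0=0.9876·28.950=28.591; a1+…+a4=10.902 < 28.591 ≤ a1+…+a5=28.950 → R5 fires; Q=12 Y=3 E=12 A=4 G=3
Draw 10: a1=3.384, a2=0.585, a3=1.188, a4=5.832, a5=13.536, a0=24.525; τ=−ln(0.3215)/24.525=0.046 → t=0.314; u2·a0=0.2824·24.525=6.926; a1+…+a3=5.157 < 6.926 ≤ a1+…+a4=10.989 → R4 fires; Q=12 Y=3 E=13 A=4 G=3
Draw 11: a1=3.384, a2=0.585, a3=1.188, a4=6.318, a5=14.664, a0=26.139; τ=−ln(0.7082)/26.139=0.013 → t=0.327; u2·a0=0.7720·26.139=20.179; a1+…+a4=11.475 < 20.179 ≤ a1+…+a5=26.139 → R5 fires; Q=13 Y=2 E=13 A=4 G=3
Draw 12: a1=3.666, a2=0.390, a3=1.188, a4=6.318, a5=9.776, a0=21.338; τ=−ln(0.3981)/21.338=0.043 → t=0.371; u2·a0=0.3332·21.338=7.110; a1+…+a3=5.244 < 7.110 ≤ a1+…+a4=11.562 → R4 fires; Q=13 Y=2 E=14 A=4 G=3
Draw 13: a1=3.666, a2=0.390, a3=1.188, a4=6.804, a5=10.528, a0=22.576; τ=−ln(0.1941)/22.576=0.073 → t=0.443 > T=0.42: stop.
At T=0.42: Q=13 Y=2 E=14 A=4 G=3; the largest is E.

Dominant species at T: E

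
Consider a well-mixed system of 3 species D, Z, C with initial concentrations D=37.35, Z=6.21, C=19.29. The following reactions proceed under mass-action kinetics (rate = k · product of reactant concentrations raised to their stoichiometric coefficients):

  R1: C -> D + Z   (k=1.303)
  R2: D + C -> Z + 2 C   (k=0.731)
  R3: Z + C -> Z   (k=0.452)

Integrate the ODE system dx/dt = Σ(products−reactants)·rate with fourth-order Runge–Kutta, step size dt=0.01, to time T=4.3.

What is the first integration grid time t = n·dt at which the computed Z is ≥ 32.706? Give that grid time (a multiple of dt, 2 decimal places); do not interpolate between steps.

Threshold first reached at t = 0.06

RK4 with dt=0.01: 430 steps to T=4.3. Trajectory (selected grid times):
t=0.00: D=37.35 Z=6.21 C=19.29
t=0.05: D=15.15 Z=31.90 C=28.88
t=0.06: D=12.67 Z=35.11 C=27.10
t=0.48: D=4.63 Z=47.93 C=0.01
t=0.96: D=4.63 Z=47.93 C=0.00
t=1.43: D=4.63 Z=47.93 C=0.00
t=1.91: D=4.63 Z=47.93 C=0.00
t=2.39: D=4.63 Z=47.93 C=0.00
t=2.87: D=4.63 Z=47.93 C=0.00
t=3.34: D=4.63 Z=47.93 C=0.00
t=3.82: D=4.63 Z=47.93 C=0.00
t=4.30: D=4.63 Z=47.93 C=0.00
Z(0.05)=31.901 < 32.706 but Z(0.06)=35.111 ≥ 32.706, so the first grid time is t=0.06.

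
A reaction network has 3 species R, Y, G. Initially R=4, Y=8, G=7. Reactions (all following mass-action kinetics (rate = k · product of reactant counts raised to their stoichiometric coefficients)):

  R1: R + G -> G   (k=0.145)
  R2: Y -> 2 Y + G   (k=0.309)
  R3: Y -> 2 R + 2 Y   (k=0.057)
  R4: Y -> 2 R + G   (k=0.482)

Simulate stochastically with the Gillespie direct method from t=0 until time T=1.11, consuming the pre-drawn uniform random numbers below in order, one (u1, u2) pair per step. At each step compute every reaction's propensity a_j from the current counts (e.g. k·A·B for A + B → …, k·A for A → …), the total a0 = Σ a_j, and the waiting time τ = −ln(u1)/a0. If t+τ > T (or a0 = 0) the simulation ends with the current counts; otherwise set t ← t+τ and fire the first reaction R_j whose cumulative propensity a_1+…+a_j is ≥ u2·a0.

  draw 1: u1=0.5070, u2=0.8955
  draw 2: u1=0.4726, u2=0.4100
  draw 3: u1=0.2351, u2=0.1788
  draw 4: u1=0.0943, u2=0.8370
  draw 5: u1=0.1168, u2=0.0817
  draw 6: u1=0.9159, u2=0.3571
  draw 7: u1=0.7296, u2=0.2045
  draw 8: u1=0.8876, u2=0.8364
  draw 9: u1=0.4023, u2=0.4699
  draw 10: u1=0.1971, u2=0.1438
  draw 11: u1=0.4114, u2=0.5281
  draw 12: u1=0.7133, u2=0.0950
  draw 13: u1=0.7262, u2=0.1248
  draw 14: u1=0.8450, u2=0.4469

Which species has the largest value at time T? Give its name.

Dominant species at T: G

t=0.000: R=4 Y=8 G=7
Draw 1: a1=4.060, a2=2.472, a3=0.456, a4=3.856, a0=10.844; τ=−ln(0.5070)/10.844=0.063 → t=0.063; u2·a0=0.8955·10.844=9.711; a1+…+a3=6.988 < 9.711 ≤ a1+…+a4=10.844 → R4 fires; R=6 Y=7 G=8
Draw 2: a1=6.960, a2=2.163, a3=0.399, a4=3.374, a0=12.896; τ=−ln(0.4726)/12.896=0.058 → t=0.121; u2·a0=0.4100·12.896=5.287 ≤ a1=6.960 → R1 fires; R=5 Y=7 G=8
Draw 3: a1=5.800, a2=2.163, a3=0.399, a4=3.374, a0=11.736; τ=−ln(0.2351)/11.736=0.123 → t=0.244; u2·a0=0.1788·11.736=2.098 ≤ a1=5.800 → R1 fires; R=4 Y=7 G=8
Draw 4: a1=4.640, a2=2.163, a3=0.399, a4=3.374, a0=10.576; τ=−ln(0.0943)/10.576=0.223 → t=0.467; u2·a0=0.8370·10.576=8.852; a1+…+a3=7.202 < 8.852 ≤ a1+…+a4=10.576 → R4 fires; R=6 Y=6 G=9
Draw 5: a1=7.830, a2=1.854, a3=0.342, a4=2.892, a0=12.918; τ=−ln(0.1168)/12.918=0.166 → t=0.634; u2·a0=0.0817·12.918=1.055 ≤ a1=7.830 → R1 fires; R=5 Y=6 G=9
Draw 6: a1=6.525, a2=1.854, a3=0.342, a4=2.892, a0=11.613; τ=−ln(0.9159)/11.613=0.008 → t=0.641; u2·a0=0.3571·11.613=4.147 ≤ a1=6.525 → R1 fires; R=4 Y=6 G=9
Draw 7: a1=5.220, a2=1.854, a3=0.342, a4=2.892, a0=10.308; τ=−ln(0.7296)/10.308=0.031 → t=0.672; u2·a0=0.2045·10.308=2.108 ≤ a1=5.220 → R1 fires; R=3 Y=6 G=9
Draw 8: a1=3.915, a2=1.854, a3=0.342, a4=2.892, a0=9.003; τ=−ln(0.8876)/9.003=0.013 → t=0.685; u2·a0=0.8364·9.003=7.530; a1+…+a3=6.111 < 7.530 ≤ a1+…+a4=9.003 → R4 fires; R=5 Y=5 G=10
Draw 9: a1=7.250, a2=1.545, a3=0.285, a4=2.410, a0=11.490; τ=−ln(0.4023)/11.490=0.079 → t=0.764; u2·a0=0.4699·11.490=5.399 ≤ a1=7.250 → R1 fires; R=4 Y=5 G=10
Draw 10: a1=5.800, a2=1.545, a3=0.285, a4=2.410, a0=10.040; τ=−ln(0.1971)/10.040=0.162 → t=0.926; u2·a0=0.1438·10.040=1.444 ≤ a1=5.800 → R1 fires; R=3 Y=5 G=10
Draw 11: a1=4.350, a2=1.545, a3=0.285, a4=2.410, a0=8.590; τ=−ln(0.4114)/8.590=0.103 → t=1.029; u2·a0=0.5281·8.590=4.536; a1=4.350 < 4.536 ≤ a1+a2=5.895 → R2 fires; R=3 Y=6 G=11
Draw 12: a1=4.785, a2=1.854, a3=0.342, a4=2.892, a0=9.873; τ=−ln(0.7133)/9.873=0.034 → t=1.064; u2·a0=0.0950·9.873=0.938 ≤ a1=4.785 → R1 fires; R=2 Y=6 G=11
Draw 13: a1=3.190, a2=1.854, a3=0.342, a4=2.892, a0=8.278; τ=−ln(0.7262)/8.278=0.039 → t=1.102; u2·a0=0.1248·8.278=1.033 ≤ a1=3.190 → R1 fires; R=1 Y=6 G=11
Draw 14: a1=1.595, a2=1.854, a3=0.342, a4=2.892, a0=6.683; τ=−ln(0.8450)/6.683=0.025 → t=1.127 > T=1.11: stop.
At T=1.11: R=1 Y=6 G=11; the largest is G.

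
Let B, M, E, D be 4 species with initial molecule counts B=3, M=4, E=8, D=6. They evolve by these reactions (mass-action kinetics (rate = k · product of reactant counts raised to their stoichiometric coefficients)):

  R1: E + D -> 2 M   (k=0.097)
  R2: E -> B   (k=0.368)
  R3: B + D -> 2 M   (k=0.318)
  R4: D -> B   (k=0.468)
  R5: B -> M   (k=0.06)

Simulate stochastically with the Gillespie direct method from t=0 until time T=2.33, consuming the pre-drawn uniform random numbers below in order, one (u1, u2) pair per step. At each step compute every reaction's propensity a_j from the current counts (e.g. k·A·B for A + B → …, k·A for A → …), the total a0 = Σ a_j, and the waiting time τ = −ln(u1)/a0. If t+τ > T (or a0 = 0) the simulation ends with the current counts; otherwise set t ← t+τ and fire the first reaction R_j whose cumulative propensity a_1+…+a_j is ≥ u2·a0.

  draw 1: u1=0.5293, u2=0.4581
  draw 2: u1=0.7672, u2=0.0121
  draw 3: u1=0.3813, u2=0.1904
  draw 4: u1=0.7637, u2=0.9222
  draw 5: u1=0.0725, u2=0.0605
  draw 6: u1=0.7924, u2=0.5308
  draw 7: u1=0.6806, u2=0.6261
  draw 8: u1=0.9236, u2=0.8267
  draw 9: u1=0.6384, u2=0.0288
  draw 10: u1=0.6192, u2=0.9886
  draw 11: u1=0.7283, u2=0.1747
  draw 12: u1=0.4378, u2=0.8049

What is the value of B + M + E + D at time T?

Value at T = 21

Check how each reaction changes W = B + M + E + D (weight of products minus weight of reactants):
R1: E + D -> 2 M: (1·2) − (1·1 + 1·1) = 2 − 2 = 0
R2: E -> B: (1·1) − (1·1) = 1 − 1 = 0
R3: B + D -> 2 M: (1·2) − (1·1 + 1·1) = 2 − 2 = 0
R4: D -> B: (1·1) − (1·1) = 1 − 1 = 0
R5: B -> M: (1·1) − (1·1) = 1 − 1 = 0
Every reaction leaves W unchanged, so W is conserved and no simulation is needed: W(T) = W(0) = 3 + 4 + 8 + 6 = 21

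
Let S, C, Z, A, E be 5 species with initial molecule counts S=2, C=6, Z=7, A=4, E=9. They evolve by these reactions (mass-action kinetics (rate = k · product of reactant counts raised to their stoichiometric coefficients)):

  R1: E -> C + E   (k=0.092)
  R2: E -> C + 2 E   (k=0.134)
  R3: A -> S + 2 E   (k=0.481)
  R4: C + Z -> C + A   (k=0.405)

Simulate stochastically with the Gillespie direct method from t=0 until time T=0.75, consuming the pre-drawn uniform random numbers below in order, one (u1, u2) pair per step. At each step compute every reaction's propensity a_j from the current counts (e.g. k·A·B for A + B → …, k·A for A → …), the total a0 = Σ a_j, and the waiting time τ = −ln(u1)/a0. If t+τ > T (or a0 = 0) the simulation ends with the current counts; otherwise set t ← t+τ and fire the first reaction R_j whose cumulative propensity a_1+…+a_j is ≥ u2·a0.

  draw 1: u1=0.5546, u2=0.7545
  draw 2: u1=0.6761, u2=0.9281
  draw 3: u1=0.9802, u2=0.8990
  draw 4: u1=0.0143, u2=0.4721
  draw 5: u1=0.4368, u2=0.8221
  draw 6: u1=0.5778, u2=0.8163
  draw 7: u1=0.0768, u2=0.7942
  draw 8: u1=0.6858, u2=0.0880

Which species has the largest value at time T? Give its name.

Dominant species at T: A

t=0.000: S=2 C=6 Z=7 A=4 E=9
Draw 1: a1=0.828, a2=1.206, a3=1.924, a4=17.010, a0=20.968; τ=−ln(0.5546)/20.968=0.028 → t=0.028; u2·a0=0.7545·20.968=15.820; a1+…+a3=3.958 < 15.820 ≤ a1+…+a4=20.968 → R4 fires; S=2 C=6 Z=6 A=5 E=9
Draw 2: a1=0.828, a2=1.206, a3=2.405, a4=14.580, a0=19.019; τ=−ln(0.6761)/19.019=0.021 → t=0.049; u2·a0=0.9281·19.019=17.652; a1+…+a3=4.439 < 17.652 ≤ a1+…+a4=19.019 → R4 fires; S=2 C=6 Z=5 A=6 E=9
Draw 3: a1=0.828, a2=1.206, a3=2.886, a4=12.150, a0=17.070; τ=−ln(0.9802)/17.070=0.001 → t=0.050; u2·a0=0.8990·17.070=15.346; a1+…+a3=4.920 < 15.346 ≤ a1+…+a4=17.070 → R4 fires; S=2 C=6 Z=4 A=7 E=9
Draw 4: a1=0.828, a2=1.206, a3=3.367, a4=9.720, a0=15.121; τ=−ln(0.0143)/15.121=0.281 → t=0.331; u2·a0=0.4721·15.121=7.139; a1+…+a3=5.401 < 7.139 ≤ a1+…+a4=15.121 → R4 fires; S=2 C=6 Z=3 A=8 E=9
Draw 5: a1=0.828, a2=1.206, a3=3.848, a4=7.290, a0=13.172; τ=−ln(0.4368)/13.172=0.063 → t=0.394; u2·a0=0.8221·13.172=10.829; a1+…+a3=5.882 < 10.829 ≤ a1+…+a4=13.172 → R4 fires; S=2 C=6 Z=2 A=9 E=9
Draw 6: a1=0.828, a2=1.206, a3=4.329, a4=4.860, a0=11.223; τ=−ln(0.5778)/11.223=0.049 → t=0.443; u2·a0=0.8163·11.223=9.161; a1+…+a3=6.363 < 9.161 ≤ a1+…+a4=11.223 → R4 fires; S=2 C=6 Z=1 A=10 E=9
Draw 7: a1=0.828, a2=1.206, a3=4.810, a4=2.430, a0=9.274; τ=−ln(0.0768)/9.274=0.277 → t=0.719; u2·a0=0.7942·9.274=7.365; a1+…+a3=6.844 < 7.365 ≤ a1+…+a4=9.274 → R4 fires; S=2 C=6 Z=0 A=11 E=9
Draw 8: a1=0.828, a2=1.206, a3=5.291, a4=0.000, a0=7.325; τ=−ln(0.6858)/7.325=0.051 → t=0.771 > T=0.75: stop.
At T=0.75: S=2 C=6 Z=0 A=11 E=9; the largest is A.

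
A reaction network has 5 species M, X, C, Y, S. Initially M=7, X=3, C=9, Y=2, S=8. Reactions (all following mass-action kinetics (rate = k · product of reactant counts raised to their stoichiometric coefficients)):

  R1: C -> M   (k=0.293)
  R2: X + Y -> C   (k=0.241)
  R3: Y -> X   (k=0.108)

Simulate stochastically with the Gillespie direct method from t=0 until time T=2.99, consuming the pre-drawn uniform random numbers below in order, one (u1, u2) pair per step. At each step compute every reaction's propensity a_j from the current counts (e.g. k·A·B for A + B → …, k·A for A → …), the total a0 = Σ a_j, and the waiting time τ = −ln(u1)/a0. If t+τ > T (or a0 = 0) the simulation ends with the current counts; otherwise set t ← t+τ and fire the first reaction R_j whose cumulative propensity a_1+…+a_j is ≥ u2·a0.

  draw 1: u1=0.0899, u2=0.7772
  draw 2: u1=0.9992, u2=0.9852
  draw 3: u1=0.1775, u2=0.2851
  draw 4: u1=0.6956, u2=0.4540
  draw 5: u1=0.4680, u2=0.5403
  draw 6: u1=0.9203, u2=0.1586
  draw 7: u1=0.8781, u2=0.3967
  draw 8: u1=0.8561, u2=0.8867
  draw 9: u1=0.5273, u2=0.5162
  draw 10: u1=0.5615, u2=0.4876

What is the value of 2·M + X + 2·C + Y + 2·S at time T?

Check how each reaction changes W = 2·M + X + 2·C + Y + 2·S (weight of products minus weight of reactants):
R1: C -> M: (2·1) − (2·1) = 2 − 2 = 0
R2: X + Y -> C: (2·1) − (1·1 + 1·1) = 2 − 2 = 0
R3: Y -> X: (1·1) − (1·1) = 1 − 1 = 0
Every reaction leaves W unchanged, so W is conserved and no simulation is needed: W(T) = W(0) = 2·7 + 3 + 2·9 + 2 + 2·8 = 53

Value at T = 53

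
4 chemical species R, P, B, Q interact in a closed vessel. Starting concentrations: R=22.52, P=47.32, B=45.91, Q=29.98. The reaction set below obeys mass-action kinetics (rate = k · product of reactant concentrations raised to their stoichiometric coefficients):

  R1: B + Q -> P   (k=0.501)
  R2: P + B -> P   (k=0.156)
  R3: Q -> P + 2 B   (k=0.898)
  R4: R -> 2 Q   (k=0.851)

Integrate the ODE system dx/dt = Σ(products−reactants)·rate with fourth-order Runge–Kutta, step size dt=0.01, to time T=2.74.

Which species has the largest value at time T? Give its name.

RK4 with dt=0.01: 274 steps to T=2.74. Trajectory (selected grid times):
t=0.00: R=22.52 P=47.32 B=45.91 Q=29.98
t=0.30: R=17.45 P=75.09 B=1.47 Q=12.36
t=0.61: R=13.40 P=81.54 B=1.28 Q=14.00
t=0.91: R=10.38 P=87.91 B=1.21 Q=13.67
t=1.22: R=7.97 P=93.91 B=1.09 Q=12.48
t=1.52: R=6.18 P=98.91 B=0.97 Q=11.07
t=1.83: R=4.74 P=103.24 B=0.84 Q=9.61
t=2.13: R=3.68 P=106.71 B=0.73 Q=8.28
t=2.44: R=2.82 P=109.65 B=0.63 Q=7.05
t=2.74: R=2.19 P=111.97 B=0.54 Q=5.99
At T=2.74: R=2.19 P=111.97 B=0.54 Q=5.99; the largest is P.

Dominant species at T: P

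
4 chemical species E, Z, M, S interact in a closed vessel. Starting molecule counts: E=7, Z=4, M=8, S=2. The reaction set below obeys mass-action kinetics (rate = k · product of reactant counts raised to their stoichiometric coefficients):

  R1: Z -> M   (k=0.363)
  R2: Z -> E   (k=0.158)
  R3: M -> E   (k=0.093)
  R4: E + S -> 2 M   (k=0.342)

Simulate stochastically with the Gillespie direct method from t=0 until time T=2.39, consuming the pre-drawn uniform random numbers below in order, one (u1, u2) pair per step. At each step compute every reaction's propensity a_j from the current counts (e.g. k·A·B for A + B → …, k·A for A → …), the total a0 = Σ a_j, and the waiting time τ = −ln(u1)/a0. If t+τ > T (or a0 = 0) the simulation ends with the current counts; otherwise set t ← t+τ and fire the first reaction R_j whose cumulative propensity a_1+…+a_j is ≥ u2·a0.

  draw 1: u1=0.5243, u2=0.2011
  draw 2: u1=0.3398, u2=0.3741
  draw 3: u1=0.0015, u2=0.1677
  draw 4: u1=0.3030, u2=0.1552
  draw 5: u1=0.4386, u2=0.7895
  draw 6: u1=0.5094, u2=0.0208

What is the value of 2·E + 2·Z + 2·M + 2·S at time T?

Check how each reaction changes W = 2·E + 2·Z + 2·M + 2·S (weight of products minus weight of reactants):
R1: Z -> M: (2·1) − (2·1) = 2 − 2 = 0
R2: Z -> E: (2·1) − (2·1) = 2 − 2 = 0
R3: M -> E: (2·1) − (2·1) = 2 − 2 = 0
R4: E + S -> 2 M: (2·2) − (2·1 + 2·1) = 4 − 4 = 0
Every reaction leaves W unchanged, so W is conserved and no simulation is needed: W(T) = W(0) = 2·7 + 2·4 + 2·8 + 2·2 = 42

Value at T = 42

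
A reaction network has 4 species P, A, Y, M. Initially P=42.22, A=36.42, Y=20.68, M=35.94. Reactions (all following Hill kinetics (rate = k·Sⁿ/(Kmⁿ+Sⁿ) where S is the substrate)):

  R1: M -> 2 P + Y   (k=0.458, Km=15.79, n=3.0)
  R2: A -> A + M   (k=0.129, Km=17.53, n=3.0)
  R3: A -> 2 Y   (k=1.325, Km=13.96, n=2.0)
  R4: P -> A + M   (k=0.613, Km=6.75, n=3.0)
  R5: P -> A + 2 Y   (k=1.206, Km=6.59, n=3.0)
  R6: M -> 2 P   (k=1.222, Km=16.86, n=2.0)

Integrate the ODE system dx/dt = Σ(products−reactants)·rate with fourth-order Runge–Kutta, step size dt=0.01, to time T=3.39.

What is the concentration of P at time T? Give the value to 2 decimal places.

P at T = 45.62

RK4 with dt=0.01: 339 steps to T=3.39. Trajectory (selected grid times):
t=0.00: P=42.22 A=36.42 Y=20.68 M=35.94
t=0.38: P=42.61 A=36.67 Y=22.63 M=35.68
t=0.75: P=42.99 A=36.91 Y=24.53 M=35.42
t=1.13: P=43.38 A=37.16 Y=26.49 M=35.16
t=1.51: P=43.76 A=37.41 Y=28.45 M=34.90
t=1.88: P=44.13 A=37.65 Y=30.35 M=34.65
t=2.26: P=44.51 A=37.89 Y=32.31 M=34.39
t=2.64: P=44.89 A=38.14 Y=34.27 M=34.13
t=3.01: P=45.25 A=38.38 Y=36.18 M=33.89
t=3.39: P=45.62 A=38.62 Y=38.14 M=33.63
Read off P at T=3.39: 45.62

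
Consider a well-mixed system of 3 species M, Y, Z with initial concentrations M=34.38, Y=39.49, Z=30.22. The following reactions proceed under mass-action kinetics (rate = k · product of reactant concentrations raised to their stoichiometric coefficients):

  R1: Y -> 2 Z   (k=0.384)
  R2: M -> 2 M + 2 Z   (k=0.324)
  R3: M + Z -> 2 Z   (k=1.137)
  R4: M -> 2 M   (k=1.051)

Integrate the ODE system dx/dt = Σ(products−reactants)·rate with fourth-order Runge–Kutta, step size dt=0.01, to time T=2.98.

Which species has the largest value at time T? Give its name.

Dominant species at T: Z

RK4 with dt=0.01: 298 steps to T=2.98. Trajectory (selected grid times):
t=0.00: M=34.38 Y=39.49 Z=30.22
t=0.33: M=0.00 Y=34.79 Z=75.36
t=0.66: M=0.00 Y=30.65 Z=83.64
t=0.99: M=0.00 Y=27.00 Z=90.94
t=1.32: M=0.00 Y=23.79 Z=97.36
t=1.66: M=0.00 Y=20.88 Z=103.19
t=1.99: M=0.00 Y=18.39 Z=108.16
t=2.32: M=0.00 Y=16.20 Z=112.53
t=2.65: M=0.00 Y=14.27 Z=116.39
t=2.98: M=0.00 Y=12.58 Z=119.79
At T=2.98: M=0.00 Y=12.58 Z=119.79; the largest is Z.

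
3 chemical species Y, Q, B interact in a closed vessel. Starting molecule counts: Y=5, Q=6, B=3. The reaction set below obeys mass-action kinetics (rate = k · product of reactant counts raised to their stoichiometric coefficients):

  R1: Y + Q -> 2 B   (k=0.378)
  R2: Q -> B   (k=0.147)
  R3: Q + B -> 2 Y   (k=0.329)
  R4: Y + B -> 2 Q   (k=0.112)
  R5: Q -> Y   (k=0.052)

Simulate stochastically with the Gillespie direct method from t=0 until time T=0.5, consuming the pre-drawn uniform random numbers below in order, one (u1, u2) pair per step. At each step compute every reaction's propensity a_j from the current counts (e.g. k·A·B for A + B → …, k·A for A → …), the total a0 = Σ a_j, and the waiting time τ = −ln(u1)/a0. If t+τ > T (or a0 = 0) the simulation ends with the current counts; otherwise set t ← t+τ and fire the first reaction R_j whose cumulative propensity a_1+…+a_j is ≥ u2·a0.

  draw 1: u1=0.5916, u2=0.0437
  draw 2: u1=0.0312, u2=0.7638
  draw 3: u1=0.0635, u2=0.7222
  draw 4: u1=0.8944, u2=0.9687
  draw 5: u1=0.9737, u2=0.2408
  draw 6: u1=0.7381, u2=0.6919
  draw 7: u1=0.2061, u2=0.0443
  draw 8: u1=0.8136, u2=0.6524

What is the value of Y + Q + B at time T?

Value at T = 14

Check how each reaction changes W = Y + Q + B (weight of products minus weight of reactants):
R1: Y + Q -> 2 B: (1·2) − (1·1 + 1·1) = 2 − 2 = 0
R2: Q -> B: (1·1) − (1·1) = 1 − 1 = 0
R3: Q + B -> 2 Y: (1·2) − (1·1 + 1·1) = 2 − 2 = 0
R4: Y + B -> 2 Q: (1·2) − (1·1 + 1·1) = 2 − 2 = 0
R5: Q -> Y: (1·1) − (1·1) = 1 − 1 = 0
Every reaction leaves W unchanged, so W is conserved and no simulation is needed: W(T) = W(0) = 5 + 6 + 3 = 14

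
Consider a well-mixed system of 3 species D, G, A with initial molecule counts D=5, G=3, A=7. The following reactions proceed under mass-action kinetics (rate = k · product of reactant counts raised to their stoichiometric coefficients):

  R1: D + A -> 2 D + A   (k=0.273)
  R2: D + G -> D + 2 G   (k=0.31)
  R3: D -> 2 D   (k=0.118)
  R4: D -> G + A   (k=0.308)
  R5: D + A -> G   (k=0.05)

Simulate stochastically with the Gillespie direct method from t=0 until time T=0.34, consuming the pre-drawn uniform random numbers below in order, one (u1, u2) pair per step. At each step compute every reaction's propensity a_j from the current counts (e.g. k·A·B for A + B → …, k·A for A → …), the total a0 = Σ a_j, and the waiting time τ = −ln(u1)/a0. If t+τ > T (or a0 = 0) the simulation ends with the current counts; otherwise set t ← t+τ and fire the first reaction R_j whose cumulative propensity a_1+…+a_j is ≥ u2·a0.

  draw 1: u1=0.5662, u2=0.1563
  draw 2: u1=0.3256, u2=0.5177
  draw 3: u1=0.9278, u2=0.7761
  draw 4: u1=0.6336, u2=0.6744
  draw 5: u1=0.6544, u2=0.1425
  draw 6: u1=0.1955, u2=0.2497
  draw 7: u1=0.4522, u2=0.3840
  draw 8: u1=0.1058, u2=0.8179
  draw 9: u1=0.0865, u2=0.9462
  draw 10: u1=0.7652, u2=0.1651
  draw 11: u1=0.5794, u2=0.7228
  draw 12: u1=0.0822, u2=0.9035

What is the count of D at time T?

D at T = 11

t=0.000: D=5 G=3 A=7
Draw 1: a1=9.555, a2=4.650, a3=0.590, a4=1.540, a5=1.750, a0=18.085; τ=−ln(0.5662)/18.085=0.031 → t=0.031; u2·a0=0.1563·18.085=2.827 ≤ a1=9.555 → R1 fires; D=6 G=3 A=7
Draw 2: a1=11.466, a2=5.580, a3=0.708, a4=1.848, a5=2.100, a0=21.702; τ=−ln(0.3256)/21.702=0.052 → t=0.083; u2·a0=0.5177·21.702=11.235 ≤ a1=11.466 → R1 fires; D=7 G=3 A=7
Draw 3: a1=13.377, a2=6.510, a3=0.826, a4=2.156, a5=2.450, a0=25.319; τ=−ln(0.9278)/25.319=0.003 → t=0.086; u2·a0=0.7761·25.319=19.650; a1=13.377 < 19.650 ≤ a1+a2=19.887 → R2 fires; D=7 G=4 A=7
Draw 4: a1=13.377, a2=8.680, a3=0.826, a4=2.156, a5=2.450, a0=27.489; τ=−ln(0.6336)/27.489=0.017 → t=0.103; u2·a0=0.6744·27.489=18.539; a1=13.377 < 18.539 ≤ a1+a2=22.057 → R2 fires; D=7 G=5 A=7
Draw 5: a1=13.377, a2=10.850, a3=0.826, a4=2.156, a5=2.450, a0=29.659; τ=−ln(0.6544)/29.659=0.014 → t=0.117; u2·a0=0.1425·29.659=4.226 ≤ a1=13.377 → R1 fires; D=8 G=5 A=7
Draw 6: a1=15.288, a2=12.400, a3=0.944, a4=2.464, a5=2.800, a0=33.896; τ=−ln(0.1955)/33.896=0.048 → t=0.165; u2·a0=0.2497·33.896=8.464 ≤ a1=15.288 → R1 fires; D=9 G=5 A=7
Draw 7: a1=17.199, a2=13.950, a3=1.062, a4=2.772, a5=3.150, a0=38.133; τ=−ln(0.4522)/38.133=0.021 → t=0.186; u2·a0=0.3840·38.133=14.643 ≤ a1=17.199 → R1 fires; D=10 G=5 A=7
Draw 8: a1=19.110, a2=15.500, a3=1.180, a4=3.080, a5=3.500, a0=42.370; τ=−ln(0.1058)/42.370=0.053 → t=0.239; u2·a0=0.8179·42.370=34.654; a1+a2=34.610 < 34.654 ≤ a1+…+a3=35.790 → R3 fires; D=11 G=5 A=7
Draw 9: a1=21.021, a2=17.050, a3=1.298, a4=3.388, a5=3.850, a0=46.607; τ=−ln(0.0865)/46.607=0.053 → t=0.292; u2·a0=0.9462·46.607=44.100; a1+…+a4=42.757 < 44.100 ≤ a1+…+a5=46.607 → R5 fires; D=10 G=6 A=6
Draw 10: a1=16.380, a2=18.600, a3=1.180, a4=3.080, a5=3.000, a0=42.240; τ=−ln(0.7652)/42.240=0.006 → t=0.298; u2·a0=0.1651·42.240=6.974 ≤ a1=16.380 → R1 fires; D=11 G=6 A=6
Draw 11: a1=18.018, a2=20.460, a3=1.298, a4=3.388, a5=3.300, a0=46.464; τ=−ln(0.5794)/46.464=0.012 → t=0.310; u2·a0=0.7228·46.464=33.584; a1=18.018 < 33.584 ≤ a1+a2=38.478 → R2 fires; D=11 G=7 A=6
Draw 12: a1=18.018, a2=23.870, a3=1.298, a4=3.388, a5=3.300, a0=49.874; τ=−ln(0.0822)/49.874=0.050 → t=0.360 > T=0.34: stop.
Read off D at T=0.34: 11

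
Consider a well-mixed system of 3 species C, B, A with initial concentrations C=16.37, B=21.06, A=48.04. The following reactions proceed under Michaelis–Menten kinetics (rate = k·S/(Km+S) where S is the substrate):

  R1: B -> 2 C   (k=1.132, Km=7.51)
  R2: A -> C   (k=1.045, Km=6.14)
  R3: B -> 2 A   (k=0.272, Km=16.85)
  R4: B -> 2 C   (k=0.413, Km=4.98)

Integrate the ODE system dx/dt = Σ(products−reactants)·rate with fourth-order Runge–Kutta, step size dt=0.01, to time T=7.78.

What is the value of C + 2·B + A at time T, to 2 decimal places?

Value at T = 106.53

Check how each reaction changes W = C + 2·B + A (weight of products minus weight of reactants):
R1: B -> 2 C: (1·2) − (2·1) = 2 − 2 = 0
R2: A -> C: (1·1) − (1·1) = 1 − 1 = 0
R3: B -> 2 A: (1·2) − (2·1) = 2 − 2 = 0
R4: B -> 2 C: (1·2) − (2·1) = 2 − 2 = 0
Every reaction leaves W unchanged, so W is conserved and no simulation is needed: W(T) = W(0) = 16.37 + 2·21.06 + 48.04 = 106.53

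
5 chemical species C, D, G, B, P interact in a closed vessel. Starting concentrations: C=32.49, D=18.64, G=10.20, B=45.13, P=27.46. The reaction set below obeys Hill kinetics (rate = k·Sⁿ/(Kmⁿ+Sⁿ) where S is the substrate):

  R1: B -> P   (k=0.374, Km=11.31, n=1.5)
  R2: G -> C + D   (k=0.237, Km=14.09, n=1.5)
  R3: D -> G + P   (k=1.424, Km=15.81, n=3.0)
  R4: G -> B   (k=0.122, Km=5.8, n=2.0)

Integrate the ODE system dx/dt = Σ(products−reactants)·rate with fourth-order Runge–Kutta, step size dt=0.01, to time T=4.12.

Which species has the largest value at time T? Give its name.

RK4 with dt=0.01: 412 steps to T=4.12. Trajectory (selected grid times):
t=0.00: C=32.49 D=18.64 G=10.20 B=45.13 P=27.46
t=0.46: C=32.53 D=18.28 G=10.52 B=45.02 P=28.02
t=0.92: C=32.58 D=17.93 G=10.82 B=44.91 P=28.56
t=1.37: C=32.62 D=17.60 G=11.11 B=44.80 P=29.09
t=1.83: C=32.66 D=17.27 G=11.40 B=44.70 P=29.61
t=2.29: C=32.71 D=16.95 G=11.67 B=44.59 P=30.13
t=2.75: C=32.76 D=16.64 G=11.94 B=44.48 P=30.64
t=3.20: C=32.81 D=16.35 G=12.19 B=44.38 P=31.13
t=3.66: C=32.85 D=16.05 G=12.43 B=44.27 P=31.62
t=4.12: C=32.90 D=15.77 G=12.67 B=44.16 P=32.11
At T=4.12: C=32.90 D=15.77 G=12.67 B=44.16 P=32.11; the largest is B.

Dominant species at T: B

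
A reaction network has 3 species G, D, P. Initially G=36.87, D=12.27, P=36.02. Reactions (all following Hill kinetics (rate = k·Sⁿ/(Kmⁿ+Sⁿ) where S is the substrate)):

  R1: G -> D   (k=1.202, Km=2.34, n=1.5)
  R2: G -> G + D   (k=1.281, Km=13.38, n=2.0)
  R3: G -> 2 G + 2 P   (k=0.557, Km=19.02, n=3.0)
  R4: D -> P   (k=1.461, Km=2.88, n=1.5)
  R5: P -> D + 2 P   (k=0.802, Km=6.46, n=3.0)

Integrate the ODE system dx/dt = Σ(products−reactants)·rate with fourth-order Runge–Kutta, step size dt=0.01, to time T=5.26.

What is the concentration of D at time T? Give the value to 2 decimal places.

RK4 with dt=0.01: 526 steps to T=5.26. Trajectory (selected grid times):
t=0.00: G=36.87 D=12.27 P=36.02
t=0.58: G=36.47 D=13.31 P=37.82
t=1.17: G=36.06 D=14.36 P=39.65
t=1.75: G=35.65 D=15.38 P=41.45
t=2.34: G=35.24 D=16.41 P=43.29
t=2.92: G=34.83 D=17.41 P=45.11
t=3.51: G=34.42 D=18.43 P=46.95
t=4.09: G=34.01 D=19.42 P=48.77
t=4.68: G=33.59 D=20.43 P=50.62
t=5.26: G=33.18 D=21.41 P=52.43
Read off D at T=5.26: 21.41

D at T = 21.41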